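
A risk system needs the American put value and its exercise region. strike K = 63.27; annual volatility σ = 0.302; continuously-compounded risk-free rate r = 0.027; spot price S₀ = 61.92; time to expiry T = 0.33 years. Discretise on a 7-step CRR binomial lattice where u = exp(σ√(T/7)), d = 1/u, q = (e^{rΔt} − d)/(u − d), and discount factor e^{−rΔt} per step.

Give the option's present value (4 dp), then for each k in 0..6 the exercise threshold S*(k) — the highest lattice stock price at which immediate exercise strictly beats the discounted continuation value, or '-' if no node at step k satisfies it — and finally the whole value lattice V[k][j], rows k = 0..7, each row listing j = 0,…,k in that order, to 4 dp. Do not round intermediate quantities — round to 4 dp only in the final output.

params: Δt=0.04714 u=1.06777 d=0.93653 q=0.49332 e^(-rΔt)=0.99873
t_7 payoffs: 24.1418 18.6588 12.4074 5.2799 0.0000 0.0000 0.0000 0.0000
t_6: node(6,0) S=41.7799 payoff=21.4901 vs cont=21.4097 → 21.4901 [stop]  node(6,1) S=47.6345 payoff=15.6355 vs cont=15.5550 → 15.6355 [stop]  node(6,2) S=54.3096 payoff=8.9604 vs cont=8.8800 → 8.9604 [stop]  node(6,3) S=61.9200 payoff=1.3500 vs cont=2.6718 → 2.6718 [wait]  node(6,4) S=70.5969 payoff=0.0000 vs cont=0.0000 → 0.0000 [wait]  node(6,5) S=80.4897 payoff=0.0000 vs cont=0.0000 → 0.0000 [wait]  node(6,6) S=91.7688 payoff=0.0000 vs cont=0.0000 → 0.0000 [wait]  ⇒ S*(6)=54.3096
t_5: node(5,0) S=44.6112 payoff=18.6588 vs cont=18.5783 → 18.6588 [stop]  node(5,1) S=50.8626 payoff=12.4074 vs cont=12.3269 → 12.4074 [stop]  node(5,2) S=57.9901 payoff=5.2799 vs cont=5.8507 → 5.8507 [wait]  node(5,3) S=66.1163 payoff=0.0000 vs cont=1.3521 → 1.3521 [wait]  node(5,4) S=75.3812 payoff=0.0000 vs cont=0.0000 → 0.0000 [wait]  node(5,5) S=85.9444 payoff=0.0000 vs cont=0.0000 → 0.0000 [wait]  ⇒ S*(5)=50.8626
t_4: node(4,0) S=47.6345 payoff=15.6355 vs cont=15.5550 → 15.6355 [stop]  node(4,1) S=54.3096 payoff=8.9604 vs cont=9.1612 → 9.1612 [wait]  node(4,2) S=61.9200 payoff=1.3500 vs cont=3.6268 → 3.6268 [wait]  node(4,3) S=70.5969 payoff=0.0000 vs cont=0.6842 → 0.6842 [wait]  node(4,4) S=80.4897 payoff=0.0000 vs cont=0.0000 → 0.0000 [wait]  ⇒ S*(4)=47.6345
t_3: node(3,0) S=50.8626 payoff=12.4074 vs cont=12.4258 → 12.4258 [wait]  node(3,1) S=57.9901 payoff=5.2799 vs cont=6.4228 → 6.4228 [wait]  node(3,2) S=66.1163 payoff=0.0000 vs cont=2.1724 → 2.1724 [wait]  node(3,3) S=75.3812 payoff=0.0000 vs cont=0.3462 → 0.3462 [wait]  ⇒ S*(3)=-
t_2: node(2,0) S=54.3096 payoff=8.9604 vs cont=9.4524 → 9.4524 [wait]  node(2,1) S=61.9200 payoff=1.3500 vs cont=4.3205 → 4.3205 [wait]  node(2,2) S=70.5969 payoff=0.0000 vs cont=1.2699 → 1.2699 [wait]  ⇒ S*(2)=-
t_1: node(1,0) S=57.9901 payoff=5.2799 vs cont=6.9119 → 6.9119 [wait]  node(1,1) S=66.1163 payoff=0.0000 vs cont=2.8120 → 2.8120 [wait]  ⇒ S*(1)=-
t_0: node(0,0) S=61.9200 payoff=1.3500 vs cont=4.8831 → 4.8831 [wait]  ⇒ S*(0)=-

price = 4.8831
boundary = - - - - 47.6345 50.8626 54.3096
tree:
4.8831
6.9119 2.8120
9.4524 4.3205 1.2699
12.4258 6.4228 2.1724 0.3462
15.6355 9.1612 3.6268 0.6842 0.0000
18.6588 12.4074 5.8507 1.3521 0.0000 0.0000
21.4901 15.6355 8.9604 2.6718 0.0000 0.0000 0.0000
24.1418 18.6588 12.4074 5.2799 0.0000 0.0000 0.0000 0.0000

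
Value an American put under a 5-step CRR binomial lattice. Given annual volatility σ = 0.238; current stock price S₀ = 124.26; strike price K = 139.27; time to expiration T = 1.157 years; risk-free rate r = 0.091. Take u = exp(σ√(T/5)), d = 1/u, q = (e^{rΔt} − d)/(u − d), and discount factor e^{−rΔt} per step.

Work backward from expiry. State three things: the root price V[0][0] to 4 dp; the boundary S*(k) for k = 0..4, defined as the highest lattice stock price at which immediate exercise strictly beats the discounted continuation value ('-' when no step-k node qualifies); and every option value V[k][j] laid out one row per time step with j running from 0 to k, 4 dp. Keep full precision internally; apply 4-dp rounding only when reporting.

price = 16.6735
boundary = - 110.8179 98.8300 110.8179 124.2600
tree:
16.6735
28.4521 8.2024
40.4400 15.6811 2.7338
51.1312 28.4521 6.4059 0.0000
60.6658 40.4400 15.0100 0.0000 0.0000
69.1689 51.1312 28.4521 0.0000 0.0000 0.0000

Δt=0.23140, u=1.12130, d=0.89182, q=0.56415, disc=e^(-rΔt)=0.97916
k=5 terminal: V=max(K-S,0) → 69.1689 51.1312 28.4521 0.0000 0.0000 0.0000
k=4: j=0 S=78.6042 intr=60.6658 cont=57.7638 V=60.6658[EX]; j=1 S=98.8300 intr=40.4400 cont=37.5380 V=40.4400[EX]; j=2 S=124.2600 intr=15.0100 cont=12.1426 V=15.0100[EX]; j=3 S=156.2335 intr=0.0000 cont=0.0000 V=0.0000[hold]; j=4 S=196.4340 intr=0.0000 cont=0.0000 V=0.0000[hold]  S*(4)=124.2600
k=3: j=0 S=88.1388 intr=51.1312 cont=48.2292 V=51.1312[EX]; j=1 S=110.8179 intr=28.4521 cont=25.5501 V=28.4521[EX]; j=2 S=139.3326 intr=0.0000 cont=6.4059 V=6.4059[hold]; j=3 S=175.1844 intr=0.0000 cont=0.0000 V=0.0000[hold]  S*(3)=110.8179
k=2: j=0 S=98.8300 intr=40.4400 cont=37.5380 V=40.4400[EX]; j=1 S=124.2600 intr=15.0100 cont=15.6811 V=15.6811[hold]; j=2 S=156.2335 intr=0.0000 cont=2.7338 V=2.7338[hold]  S*(2)=98.8300
k=1: j=0 S=110.8179 intr=28.4521 cont=25.9208 V=28.4521[EX]; j=1 S=139.3326 intr=0.0000 cont=8.2024 V=8.2024[hold]  S*(1)=110.8179
k=0: j=0 S=124.2600 intr=15.0100 cont=16.6735 V=16.6735[hold]  S*(0)=-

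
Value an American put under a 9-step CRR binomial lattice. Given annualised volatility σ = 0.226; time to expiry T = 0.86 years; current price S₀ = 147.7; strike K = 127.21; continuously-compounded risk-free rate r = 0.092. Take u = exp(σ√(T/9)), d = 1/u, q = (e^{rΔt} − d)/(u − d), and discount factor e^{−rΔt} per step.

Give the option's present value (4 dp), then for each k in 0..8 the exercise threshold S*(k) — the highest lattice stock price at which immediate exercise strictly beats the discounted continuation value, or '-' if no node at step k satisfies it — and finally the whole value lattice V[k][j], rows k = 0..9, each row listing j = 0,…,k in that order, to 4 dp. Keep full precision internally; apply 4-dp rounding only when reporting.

price = 2.2634
boundary = - - - - - 104.1547 111.6912 104.1547 111.6912
tree:
2.2634
3.8243 1.0005
6.3006 1.8244 0.3308
10.0770 3.2585 0.6600 0.0620
15.5612 5.6742 1.3001 0.1377 0.0000
23.0553 9.5736 2.5195 0.3059 0.0000 0.0000
30.0834 15.5188 4.7789 0.6792 0.0000 0.0000 0.0000
36.6372 23.0553 8.8002 1.5082 0.0000 0.0000 0.0000 0.0000
42.7487 30.0834 15.5188 3.3491 0.0000 0.0000 0.0000 0.0000 0.0000
48.4479 36.6372 23.0553 7.4369 0.0000 0.0000 0.0000 0.0000 0.0000 0.0000

Δt=0.09556, u=1.07236, d=0.93252, q=0.54569, disc=e^(-rΔt)=0.99125
k=9 terminal: V=max(K-S,0) → 48.4479 36.6372 23.0553 7.4369 0.0000 0.0000 0.0000 0.0000 0.0000 0.0000
k=8: j=0 S=84.4613 intr=42.7487 cont=41.6353 V=42.7487[EX]; j=1 S=97.1266 intr=30.0834 cont=28.9699 V=30.0834[EX]; j=2 S=111.6912 intr=15.5188 cont=14.4054 V=15.5188[EX]; j=3 S=128.4398 intr=0.0000 cont=3.3491 V=3.3491[hold]; j=4 S=147.7000 intr=0.0000 cont=0.0000 V=0.0000[hold]; j=5 S=169.8483 intr=0.0000 cont=0.0000 V=0.0000[hold]; j=6 S=195.3178 intr=0.0000 cont=0.0000 V=0.0000[hold]; j=7 S=224.6067 intr=0.0000 cont=0.0000 V=0.0000[hold]; j=8 S=258.2875 intr=0.0000 cont=0.0000 V=0.0000[hold]  S*(8)=111.6912
k=7: j=0 S=90.5728 intr=36.6372 cont=35.5237 V=36.6372[EX]; j=1 S=104.1547 intr=23.0553 cont=21.9419 V=23.0553[EX]; j=2 S=119.7731 intr=7.4369 cont=8.8002 V=8.8002[hold]; j=3 S=137.7337 intr=0.0000 cont=1.5082 V=1.5082[hold]; j=4 S=158.3875 intr=0.0000 cont=0.0000 V=0.0000[hold]; j=5 S=182.1384 intr=0.0000 cont=0.0000 V=0.0000[hold]; j=6 S=209.4509 intr=0.0000 cont=0.0000 V=0.0000[hold]; j=7 S=240.8591 intr=0.0000 cont=0.0000 V=0.0000[hold]  S*(7)=104.1547
k=6: j=0 S=97.1266 intr=30.0834 cont=28.9699 V=30.0834[EX]; j=1 S=111.6912 intr=15.5188 cont=15.1428 V=15.5188[EX]; j=2 S=128.4398 intr=0.0000 cont=4.7789 V=4.7789[hold]; j=3 S=147.7000 intr=0.0000 cont=0.6792 V=0.6792[hold]; j=4 S=169.8483 intr=0.0000 cont=0.0000 V=0.0000[hold]; j=5 S=195.3178 intr=0.0000 cont=0.0000 V=0.0000[hold]; j=6 S=224.6067 intr=0.0000 cont=0.0000 V=0.0000[hold]  S*(6)=111.6912
k=5: j=0 S=104.1547 intr=23.0553 cont=21.9419 V=23.0553[EX]; j=1 S=119.7731 intr=7.4369 cont=9.5736 V=9.5736[hold]; j=2 S=137.7337 intr=0.0000 cont=2.5195 V=2.5195[hold]; j=3 S=158.3875 intr=0.0000 cont=0.3059 V=0.3059[hold]; j=4 S=182.1384 intr=0.0000 cont=0.0000 V=0.0000[hold]; j=5 S=209.4509 intr=0.0000 cont=0.0000 V=0.0000[hold]  S*(5)=104.1547
k=4: j=0 S=111.6912 intr=15.5188 cont=15.5612 V=15.5612[hold]; j=1 S=128.4398 intr=0.0000 cont=5.6742 V=5.6742[hold]; j=2 S=147.7000 intr=0.0000 cont=1.3001 V=1.3001[hold]; j=3 S=169.8483 intr=0.0000 cont=0.1377 V=0.1377[hold]; j=4 S=195.3178 intr=0.0000 cont=0.0000 V=0.0000[hold]  S*(4)=-
k=3: j=0 S=119.7731 intr=7.4369 cont=10.0770 V=10.0770[hold]; j=1 S=137.7337 intr=0.0000 cont=3.2585 V=3.2585[hold]; j=2 S=158.3875 intr=0.0000 cont=0.6600 V=0.6600[hold]; j=3 S=182.1384 intr=0.0000 cont=0.0620 V=0.0620[hold]  S*(3)=-
k=2: j=0 S=128.4398 intr=0.0000 cont=6.3006 V=6.3006[hold]; j=1 S=147.7000 intr=0.0000 cont=1.8244 V=1.8244[hold]; j=2 S=169.8483 intr=0.0000 cont=0.3308 V=0.3308[hold]  S*(2)=-
k=1: j=0 S=137.7337 intr=0.0000 cont=3.8243 V=3.8243[hold]; j=1 S=158.3875 intr=0.0000 cont=1.0005 V=1.0005[hold]  S*(1)=-
k=0: j=0 S=147.7000 intr=0.0000 cont=2.2634 V=2.2634[hold]  S*(0)=-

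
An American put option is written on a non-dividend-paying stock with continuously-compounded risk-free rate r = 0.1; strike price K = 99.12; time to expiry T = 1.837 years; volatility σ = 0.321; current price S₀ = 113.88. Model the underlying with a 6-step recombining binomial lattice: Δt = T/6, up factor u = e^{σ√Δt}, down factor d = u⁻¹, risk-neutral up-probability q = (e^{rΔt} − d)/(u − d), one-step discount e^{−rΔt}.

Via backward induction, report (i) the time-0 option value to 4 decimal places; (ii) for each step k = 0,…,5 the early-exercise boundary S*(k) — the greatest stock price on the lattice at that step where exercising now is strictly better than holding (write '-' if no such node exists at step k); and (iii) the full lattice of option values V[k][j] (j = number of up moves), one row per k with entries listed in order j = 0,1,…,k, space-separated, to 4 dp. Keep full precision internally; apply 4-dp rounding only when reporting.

price = 6.7110
boundary = - - - 66.8395 79.8310 66.8395
tree:
6.7110
11.7391 2.8598
19.8681 5.5637 0.7458
32.2805 10.5502 1.6819 0.0000
43.1577 19.2890 3.7930 0.0000 0.0000
52.2648 32.2805 8.5535 0.0000 0.0000 0.0000
59.8899 43.1577 19.2890 0.0000 0.0000 0.0000 0.0000

Δt=0.30617, u=1.19437, d=0.83726, q=0.54277, disc=e^(-rΔt)=0.96985
k=6 terminal: V=max(K-S,0) → 59.8899 43.1577 19.2890 0.0000 0.0000 0.0000 0.0000
k=5: j=0 S=46.8552 intr=52.2648 cont=49.2761 V=52.2648[EX]; j=1 S=66.8395 intr=32.2805 cont=29.2917 V=32.2805[EX]; j=2 S=95.3475 intr=3.7725 cont=8.5535 V=8.5535[hold]; j=3 S=136.0146 intr=0.0000 cont=0.0000 V=0.0000[hold]; j=4 S=194.0267 intr=0.0000 cont=0.0000 V=0.0000[hold]; j=5 S=276.7817 intr=0.0000 cont=0.0000 V=0.0000[hold]  S*(5)=66.8395
k=4: j=0 S=55.9623 intr=43.1577 cont=40.1690 V=43.1577[EX]; j=1 S=79.8310 intr=19.2890 cont=18.8171 V=19.2890[EX]; j=2 S=113.8800 intr=0.0000 cont=3.7930 V=3.7930[hold]; j=3 S=162.4514 intr=0.0000 cont=0.0000 V=0.0000[hold]; j=4 S=231.7391 intr=0.0000 cont=0.0000 V=0.0000[hold]  S*(4)=79.8310
k=3: j=0 S=66.8395 intr=32.2805 cont=29.2917 V=32.2805[EX]; j=1 S=95.3475 intr=3.7725 cont=10.5502 V=10.5502[hold]; j=2 S=136.0146 intr=0.0000 cont=1.6819 V=1.6819[hold]; j=3 S=194.0267 intr=0.0000 cont=0.0000 V=0.0000[hold]  S*(3)=66.8395
k=2: j=0 S=79.8310 intr=19.2890 cont=19.8681 V=19.8681[hold]; j=1 S=113.8800 intr=0.0000 cont=5.5637 V=5.5637[hold]; j=2 S=162.4514 intr=0.0000 cont=0.7458 V=0.7458[hold]  S*(2)=-
k=1: j=0 S=95.3475 intr=3.7725 cont=11.7391 V=11.7391[hold]; j=1 S=136.0146 intr=0.0000 cont=2.8598 V=2.8598[hold]  S*(1)=-
k=0: j=0 S=113.8800 intr=0.0000 cont=6.7110 V=6.7110[hold]  S*(0)=-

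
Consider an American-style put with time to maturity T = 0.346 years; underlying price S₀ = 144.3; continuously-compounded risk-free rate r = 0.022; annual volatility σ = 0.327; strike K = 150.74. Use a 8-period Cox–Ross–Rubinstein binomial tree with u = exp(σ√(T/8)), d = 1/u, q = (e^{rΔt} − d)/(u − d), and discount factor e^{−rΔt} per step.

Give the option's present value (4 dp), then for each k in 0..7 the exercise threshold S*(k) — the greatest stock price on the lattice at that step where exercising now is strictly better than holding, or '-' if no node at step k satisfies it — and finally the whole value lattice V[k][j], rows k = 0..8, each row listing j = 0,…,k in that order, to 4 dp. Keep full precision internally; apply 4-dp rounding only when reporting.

Δt=0.04325, u=1.07037, d=0.93426, q=0.49000, disc=e^(-rΔt)=0.99905
k=8 terminal: V=max(K-S,0) → 66.9885 54.7864 40.8066 24.7901 6.4400 0.0000 0.0000 0.0000 0.0000
k=7: j=0 S=89.6452 intr=61.0948 cont=60.9515 V=61.0948[EX]; j=1 S=102.7059 intr=48.0341 cont=47.8907 V=48.0341[EX]; j=2 S=117.6695 intr=33.0705 cont=32.9272 V=33.0705[EX]; j=3 S=134.8131 intr=15.9269 cont=15.7835 V=15.9269[EX]; j=4 S=154.4545 intr=0.0000 cont=3.2813 V=3.2813[hold]; j=5 S=176.9575 intr=0.0000 cont=0.0000 V=0.0000[hold]; j=6 S=202.7390 intr=0.0000 cont=0.0000 V=0.0000[hold]; j=7 S=232.2767 intr=0.0000 cont=0.0000 V=0.0000[hold]  S*(7)=134.8131
k=6: j=0 S=95.9536 intr=54.7864 cont=54.6431 V=54.7864[EX]; j=1 S=109.9334 intr=40.8066 cont=40.6633 V=40.8066[EX]; j=2 S=125.9499 intr=24.7901 cont=24.6467 V=24.7901[EX]; j=3 S=144.3000 intr=6.4400 cont=9.7213 V=9.7213[hold]; j=4 S=165.3235 intr=0.0000 cont=1.6719 V=1.6719[hold]; j=5 S=189.4101 intr=0.0000 cont=0.0000 V=0.0000[hold]; j=6 S=217.0059 intr=0.0000 cont=0.0000 V=0.0000[hold]  S*(6)=125.9499
k=5: j=0 S=102.7059 intr=48.0341 cont=47.8907 V=48.0341[EX]; j=1 S=117.6695 intr=33.0705 cont=32.9272 V=33.0705[EX]; j=2 S=134.8131 intr=15.9269 cont=17.3898 V=17.3898[hold]; j=3 S=154.4545 intr=0.0000 cont=5.7716 V=5.7716[hold]; j=4 S=176.9575 intr=0.0000 cont=0.8518 V=0.8518[hold]; j=5 S=202.7390 intr=0.0000 cont=0.0000 V=0.0000[hold]  S*(5)=117.6695
k=4: j=0 S=109.9334 intr=40.8066 cont=40.6633 V=40.8066[EX]; j=1 S=125.9499 intr=24.7901 cont=25.3629 V=25.3629[hold]; j=2 S=144.3000 intr=6.4400 cont=11.6858 V=11.6858[hold]; j=3 S=165.3235 intr=0.0000 cont=3.3577 V=3.3577[hold]; j=4 S=189.4101 intr=0.0000 cont=0.4340 V=0.4340[hold]  S*(4)=109.9334
k=3: j=0 S=117.6695 intr=33.0705 cont=33.2076 V=33.2076[hold]; j=1 S=134.8131 intr=15.9269 cont=18.6434 V=18.6434[hold]; j=2 S=154.4545 intr=0.0000 cont=7.5978 V=7.5978[hold]; j=3 S=176.9575 intr=0.0000 cont=1.9233 V=1.9233[hold]  S*(3)=-
k=2: j=0 S=125.9499 intr=24.7901 cont=26.0463 V=26.0463[hold]; j=1 S=144.3000 intr=6.4400 cont=13.2185 V=13.2185[hold]; j=2 S=165.3235 intr=0.0000 cont=4.8127 V=4.8127[hold]  S*(2)=-
k=1: j=0 S=134.8131 intr=15.9269 cont=19.7419 V=19.7419[hold]; j=1 S=154.4545 intr=0.0000 cont=9.0910 V=9.0910[hold]  S*(1)=-
k=0: j=0 S=144.3000 intr=6.4400 cont=14.5092 V=14.5092[hold]  S*(0)=-

price = 14.5092
boundary = - - - - 109.9334 117.6695 125.9499 134.8131
tree:
14.5092
19.7419 9.0910
26.0463 13.2185 4.8127
33.2076 18.6434 7.5978 1.9233
40.8066 25.3629 11.6858 3.3577 0.4340
48.0341 33.0705 17.3898 5.7716 0.8518 0.0000
54.7864 40.8066 24.7901 9.7213 1.6719 0.0000 0.0000
61.0948 48.0341 33.0705 15.9269 3.2813 0.0000 0.0000 0.0000
66.9885 54.7864 40.8066 24.7901 6.4400 0.0000 0.0000 0.0000 0.0000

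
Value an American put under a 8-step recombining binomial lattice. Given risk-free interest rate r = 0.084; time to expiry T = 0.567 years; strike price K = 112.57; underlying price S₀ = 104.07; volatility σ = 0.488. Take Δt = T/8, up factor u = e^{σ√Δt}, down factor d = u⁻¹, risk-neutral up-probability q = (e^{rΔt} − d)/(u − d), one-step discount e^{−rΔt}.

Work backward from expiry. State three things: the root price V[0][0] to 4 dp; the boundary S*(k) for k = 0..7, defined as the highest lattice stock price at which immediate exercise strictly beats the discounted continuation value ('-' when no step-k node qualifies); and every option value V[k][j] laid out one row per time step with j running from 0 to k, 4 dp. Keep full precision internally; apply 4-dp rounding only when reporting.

params: Δt=0.07087 u=1.13873 d=0.87817 q=0.49048 e^(-rΔt)=0.99406
t_8 payoffs: 75.7616 64.8400 50.6777 32.3134 8.5000 0.0000 0.0000 0.0000 0.0000
t_7: node(7,0) S=41.9150 payoff=70.6550 vs cont=69.9868 → 70.6550 [stop]  node(7,1) S=54.3518 payoff=58.2182 vs cont=57.5500 → 58.2182 [stop]  node(7,2) S=70.4788 payoff=42.0912 vs cont=41.4230 → 42.0912 [stop]  node(7,3) S=91.3910 payoff=21.1790 vs cont=20.5108 → 21.1790 [stop]  node(7,4) S=118.5080 payoff=0.0000 vs cont=4.3052 → 4.3052 [wait]  node(7,5) S=153.6712 payoff=0.0000 vs cont=0.0000 → 0.0000 [wait]  node(7,6) S=199.2677 payoff=0.0000 vs cont=0.0000 → 0.0000 [wait]  node(7,7) S=258.3935 payoff=0.0000 vs cont=0.0000 → 0.0000 [wait]  ⇒ S*(7)=91.3910
t_6: node(6,0) S=47.7300 payoff=64.8400 vs cont=64.1718 → 64.8400 [stop]  node(6,1) S=61.8923 payoff=50.6777 vs cont=50.0095 → 50.6777 [stop]  node(6,2) S=80.2566 payoff=32.3134 vs cont=31.6452 → 32.3134 [stop]  node(6,3) S=104.0700 payoff=8.5000 vs cont=12.8261 → 12.8261 [wait]  node(6,4) S=134.9491 payoff=0.0000 vs cont=2.1805 → 2.1805 [wait]  node(6,5) S=174.9906 payoff=0.0000 vs cont=0.0000 → 0.0000 [wait]  node(6,6) S=226.9129 payoff=0.0000 vs cont=0.0000 → 0.0000 [wait]  ⇒ S*(6)=80.2566
t_5: node(5,0) S=54.3518 payoff=58.2182 vs cont=57.5500 → 58.2182 [stop]  node(5,1) S=70.4788 payoff=42.0912 vs cont=41.4230 → 42.0912 [stop]  node(5,2) S=91.3910 payoff=21.1790 vs cont=22.6201 → 22.6201 [wait]  node(5,3) S=118.5080 payoff=0.0000 vs cont=7.5595 → 7.5595 [wait]  node(5,4) S=153.6712 payoff=0.0000 vs cont=1.1044 → 1.1044 [wait]  node(5,5) S=199.2677 payoff=0.0000 vs cont=0.0000 → 0.0000 [wait]  ⇒ S*(5)=70.4788
t_4: node(4,0) S=61.8923 payoff=50.6777 vs cont=50.0095 → 50.6777 [stop]  node(4,1) S=80.2566 payoff=32.3134 vs cont=32.3478 → 32.3478 [wait]  node(4,2) S=104.0700 payoff=8.5000 vs cont=15.1427 → 15.1427 [wait]  node(4,3) S=134.9491 payoff=0.0000 vs cont=4.3673 → 4.3673 [wait]  node(4,4) S=174.9906 payoff=0.0000 vs cont=0.5594 → 0.5594 [wait]  ⇒ S*(4)=61.8923
t_3: node(3,0) S=70.4788 payoff=42.0912 vs cont=41.4398 → 42.0912 [stop]  node(3,1) S=91.3910 payoff=21.1790 vs cont=23.7671 → 23.7671 [wait]  node(3,2) S=118.5080 payoff=0.0000 vs cont=9.7991 → 9.7991 [wait]  node(3,3) S=153.6712 payoff=0.0000 vs cont=2.4848 → 2.4848 [wait]  ⇒ S*(3)=70.4788
t_2: node(2,0) S=80.2566 payoff=32.3134 vs cont=32.9070 → 32.9070 [wait]  node(2,1) S=104.0700 payoff=8.5000 vs cont=16.8156 → 16.8156 [wait]  node(2,2) S=134.9491 payoff=0.0000 vs cont=6.1747 → 6.1747 [wait]  ⇒ S*(2)=-
t_1: node(1,0) S=91.3910 payoff=21.1790 vs cont=24.8660 → 24.8660 [wait]  node(1,1) S=118.5080 payoff=0.0000 vs cont=11.5276 → 11.5276 [wait]  ⇒ S*(1)=-
t_0: node(0,0) S=104.0700 payoff=8.5000 vs cont=18.2149 → 18.2149 [wait]  ⇒ S*(0)=-

price = 18.2149
boundary = - - - 70.4788 61.8923 70.4788 80.2566 91.3910
tree:
18.2149
24.8660 11.5276
32.9070 16.8156 6.1747
42.0912 23.7671 9.7991 2.4848
50.6777 32.3478 15.1427 4.3673 0.5594
58.2182 42.0912 22.6201 7.5595 1.1044 0.0000
64.8400 50.6777 32.3134 12.8261 2.1805 0.0000 0.0000
70.6550 58.2182 42.0912 21.1790 4.3052 0.0000 0.0000 0.0000
75.7616 64.8400 50.6777 32.3134 8.5000 0.0000 0.0000 0.0000 0.0000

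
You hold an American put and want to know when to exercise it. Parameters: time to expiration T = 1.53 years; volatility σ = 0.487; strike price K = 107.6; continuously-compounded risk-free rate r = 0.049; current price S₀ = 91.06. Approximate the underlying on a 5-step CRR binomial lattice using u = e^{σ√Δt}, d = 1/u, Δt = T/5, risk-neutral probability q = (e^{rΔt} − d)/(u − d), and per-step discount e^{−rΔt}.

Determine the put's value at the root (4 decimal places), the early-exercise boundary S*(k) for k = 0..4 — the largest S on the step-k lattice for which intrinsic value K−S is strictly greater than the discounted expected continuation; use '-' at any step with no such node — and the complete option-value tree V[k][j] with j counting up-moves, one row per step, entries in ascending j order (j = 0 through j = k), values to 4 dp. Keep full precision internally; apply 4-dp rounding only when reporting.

price = 28.6587
boundary = - - 53.1293 40.5824 53.1293
tree:
28.6587
40.3365 15.9313
54.4707 25.1172 5.7031
67.0176 38.1091 10.7359 0.0000
76.6015 54.4707 20.2099 0.0000 0.0000
83.9221 67.0176 38.0446 0.0000 0.0000 0.0000

params: Δt=0.30600 u=1.30917 d=0.76384 q=0.46076 e^(-rΔt)=0.98512
t_5 payoffs: 83.9221 67.0176 38.0446 0.0000 0.0000 0.0000
t_4: node(4,0) S=30.9985 payoff=76.6015 vs cont=75.0002 → 76.6015 [stop]  node(4,1) S=53.1293 payoff=54.4707 vs cont=52.8694 → 54.4707 [stop]  node(4,2) S=91.0600 payoff=16.5400 vs cont=20.2099 → 20.2099 [wait]  node(4,3) S=156.0707 payoff=0.0000 vs cont=0.0000 → 0.0000 [wait]  node(4,4) S=267.4945 payoff=0.0000 vs cont=0.0000 → 0.0000 [wait]  ⇒ S*(4)=53.1293
t_3: node(3,0) S=40.5824 payoff=67.0176 vs cont=65.4163 → 67.0176 [stop]  node(3,1) S=69.5554 payoff=38.0446 vs cont=38.1091 → 38.1091 [wait]  node(3,2) S=119.2132 payoff=0.0000 vs cont=10.7359 → 10.7359 [wait]  node(3,3) S=204.3234 payoff=0.0000 vs cont=0.0000 → 0.0000 [wait]  ⇒ S*(3)=40.5824
t_2: node(2,0) S=53.1293 payoff=54.4707 vs cont=52.8986 → 54.4707 [stop]  node(2,1) S=91.0600 payoff=16.5400 vs cont=25.1172 → 25.1172 [wait]  node(2,2) S=156.0707 payoff=0.0000 vs cont=5.7031 → 5.7031 [wait]  ⇒ S*(2)=53.1293
t_1: node(1,0) S=69.5554 payoff=38.0446 vs cont=40.3365 → 40.3365 [wait]  node(1,1) S=119.2132 payoff=0.0000 vs cont=15.9313 → 15.9313 [wait]  ⇒ S*(1)=-
t_0: node(0,0) S=91.0600 payoff=16.5400 vs cont=28.6587 → 28.6587 [wait]  ⇒ S*(0)=-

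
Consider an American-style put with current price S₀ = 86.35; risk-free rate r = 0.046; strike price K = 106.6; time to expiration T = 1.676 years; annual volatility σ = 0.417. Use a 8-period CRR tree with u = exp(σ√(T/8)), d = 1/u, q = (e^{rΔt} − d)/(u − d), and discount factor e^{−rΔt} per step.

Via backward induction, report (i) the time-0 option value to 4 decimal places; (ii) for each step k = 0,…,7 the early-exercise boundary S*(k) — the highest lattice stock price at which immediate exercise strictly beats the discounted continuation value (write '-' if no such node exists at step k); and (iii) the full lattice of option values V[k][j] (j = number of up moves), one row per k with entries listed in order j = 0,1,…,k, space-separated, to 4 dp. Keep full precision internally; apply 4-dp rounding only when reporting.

params: Δt=0.20950 u=1.21030 d=0.82624 q=0.47764 e^(-rΔt)=0.99041
t_8 payoffs: 87.8446 79.1267 66.3566 47.6507 20.2500 0.0000 0.0000 0.0000 0.0000
t_7: node(7,0) S=22.6996 payoff=83.9004 vs cont=82.8780 → 83.9004 [stop]  node(7,1) S=33.2508 payoff=73.3492 vs cont=72.3268 → 73.3492 [stop]  node(7,2) S=48.7065 payoff=57.8935 vs cont=56.8712 → 57.8935 [stop]  node(7,3) S=71.3461 payoff=35.2539 vs cont=34.2315 → 35.2539 [stop]  node(7,4) S=104.5091 payoff=2.0909 vs cont=10.4763 → 10.4763 [wait]  node(7,5) S=153.0870 payoff=0.0000 vs cont=0.0000 → 0.0000 [wait]  node(7,6) S=224.2447 payoff=0.0000 vs cont=0.0000 → 0.0000 [wait]  node(7,7) S=328.4778 payoff=0.0000 vs cont=0.0000 → 0.0000 [wait]  ⇒ S*(7)=71.3461
t_6: node(6,0) S=27.4733 payoff=79.1267 vs cont=78.1043 → 79.1267 [stop]  node(6,1) S=40.2434 payoff=66.3566 vs cont=65.3342 → 66.3566 [stop]  node(6,2) S=58.9493 payoff=47.6507 vs cont=46.6284 → 47.6507 [stop]  node(6,3) S=86.3500 payoff=20.2500 vs cont=23.1945 → 23.1945 [wait]  node(6,4) S=126.4871 payoff=0.0000 vs cont=5.4199 → 5.4199 [wait]  node(6,5) S=185.2807 payoff=0.0000 vs cont=0.0000 → 0.0000 [wait]  node(6,6) S=271.4026 payoff=0.0000 vs cont=0.0000 → 0.0000 [wait]  ⇒ S*(6)=58.9493
t_5: node(5,0) S=33.2508 payoff=73.3492 vs cont=72.3268 → 73.3492 [stop]  node(5,1) S=48.7065 payoff=57.8935 vs cont=56.8712 → 57.8935 [stop]  node(5,2) S=71.3461 payoff=35.2539 vs cont=35.6244 → 35.6244 [wait]  node(5,3) S=104.5091 payoff=2.0909 vs cont=14.5636 → 14.5636 [wait]  node(5,4) S=153.0870 payoff=0.0000 vs cont=2.8040 → 2.8040 [wait]  node(5,5) S=224.2447 payoff=0.0000 vs cont=0.0000 → 0.0000 [wait]  ⇒ S*(5)=48.7065
t_4: node(4,0) S=40.2434 payoff=66.3566 vs cont=65.3342 → 66.3566 [stop]  node(4,1) S=58.9493 payoff=47.6507 vs cont=46.8036 → 47.6507 [stop]  node(4,2) S=86.3500 payoff=20.2500 vs cont=25.3197 → 25.3197 [wait]  node(4,3) S=126.4871 payoff=0.0000 vs cont=8.8609 → 8.8609 [wait]  node(4,4) S=185.2807 payoff=0.0000 vs cont=1.4506 → 1.4506 [wait]  ⇒ S*(4)=58.9493
t_3: node(3,0) S=48.7065 payoff=57.8935 vs cont=56.8712 → 57.8935 [stop]  node(3,1) S=71.3461 payoff=35.2539 vs cont=36.6298 → 36.6298 [wait]  node(3,2) S=104.5091 payoff=2.0909 vs cont=17.2908 → 17.2908 [wait]  node(3,3) S=153.0870 payoff=0.0000 vs cont=5.2704 → 5.2704 [wait]  ⇒ S*(3)=48.7065
t_2: node(2,0) S=58.9493 payoff=47.6507 vs cont=47.2792 → 47.6507 [stop]  node(2,1) S=86.3500 payoff=20.2500 vs cont=27.1300 → 27.1300 [wait]  node(2,2) S=126.4871 payoff=0.0000 vs cont=11.4386 → 11.4386 [wait]  ⇒ S*(2)=58.9493
t_1: node(1,0) S=71.3461 payoff=35.2539 vs cont=37.4861 → 37.4861 [wait]  node(1,1) S=104.5091 payoff=2.0909 vs cont=19.4468 → 19.4468 [wait]  ⇒ S*(1)=-
t_0: node(0,0) S=86.3500 payoff=20.2500 vs cont=28.5929 → 28.5929 [wait]  ⇒ S*(0)=-

price = 28.5929
boundary = - - 58.9493 48.7065 58.9493 48.7065 58.9493 71.3461
tree:
28.5929
37.4861 19.4468
47.6507 27.1300 11.4386
57.8935 36.6298 17.2908 5.2704
66.3566 47.6507 25.3197 8.8609 1.4506
73.3492 57.8935 35.6244 14.5636 2.8040 0.0000
79.1267 66.3566 47.6507 23.1945 5.4199 0.0000 0.0000
83.9004 73.3492 57.8935 35.2539 10.4763 0.0000 0.0000 0.0000
87.8446 79.1267 66.3566 47.6507 20.2500 0.0000 0.0000 0.0000 0.0000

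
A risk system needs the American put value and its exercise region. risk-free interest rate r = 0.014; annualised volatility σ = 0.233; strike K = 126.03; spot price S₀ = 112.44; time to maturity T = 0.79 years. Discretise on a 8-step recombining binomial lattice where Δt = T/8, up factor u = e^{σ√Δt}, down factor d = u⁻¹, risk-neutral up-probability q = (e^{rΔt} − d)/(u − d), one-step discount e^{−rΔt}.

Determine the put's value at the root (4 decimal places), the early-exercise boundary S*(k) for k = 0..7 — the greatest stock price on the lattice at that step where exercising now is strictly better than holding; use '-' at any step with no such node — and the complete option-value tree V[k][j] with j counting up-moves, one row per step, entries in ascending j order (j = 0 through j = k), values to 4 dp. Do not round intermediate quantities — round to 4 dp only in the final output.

params: Δt=0.09875 u=1.07597 d=0.92940 q=0.49114 e^(-rΔt)=0.99862
t_8 payoffs: 63.4362 53.5649 42.1369 28.9067 13.5900 0.0000 0.0000 0.0000 0.0000
t_7: node(7,0) S=67.3489 payoff=58.6811 vs cont=58.5070 → 58.6811 [stop]  node(7,1) S=77.9700 payoff=48.0600 vs cont=47.8859 → 48.0600 [stop]  node(7,2) S=90.2661 payoff=35.7639 vs cont=35.5897 → 35.7639 [stop]  node(7,3) S=104.5014 payoff=21.5286 vs cont=21.3545 → 21.5286 [stop]  node(7,4) S=120.9816 payoff=5.0484 vs cont=6.9058 → 6.9058 [wait]  node(7,5) S=140.0609 payoff=0.0000 vs cont=0.0000 → 0.0000 [wait]  node(7,6) S=162.1489 payoff=0.0000 vs cont=0.0000 → 0.0000 [wait]  node(7,7) S=187.7204 payoff=0.0000 vs cont=0.0000 → 0.0000 [wait]  ⇒ S*(7)=104.5014
t_6: node(6,0) S=72.4651 payoff=53.5649 vs cont=53.3908 → 53.5649 [stop]  node(6,1) S=83.8931 payoff=42.1369 vs cont=41.9628 → 42.1369 [stop]  node(6,2) S=97.1233 payoff=28.9067 vs cont=28.7326 → 28.9067 [stop]  node(6,3) S=112.4400 payoff=13.5900 vs cont=14.3269 → 14.3269 [wait]  node(6,4) S=130.1722 payoff=0.0000 vs cont=3.5092 → 3.5092 [wait]  node(6,5) S=150.7008 payoff=0.0000 vs cont=0.0000 → 0.0000 [wait]  node(6,6) S=174.4668 payoff=0.0000 vs cont=0.0000 → 0.0000 [wait]  ⇒ S*(6)=97.1233
t_5: node(5,0) S=77.9700 payoff=48.0600 vs cont=47.8859 → 48.0600 [stop]  node(5,1) S=90.2661 payoff=35.7639 vs cont=35.5897 → 35.7639 [stop]  node(5,2) S=104.5014 payoff=21.5286 vs cont=21.7159 → 21.7159 [wait]  node(5,3) S=120.9816 payoff=5.0484 vs cont=9.0014 → 9.0014 [wait]  node(5,4) S=140.0609 payoff=0.0000 vs cont=1.7832 → 1.7832 [wait]  node(5,5) S=162.1489 payoff=0.0000 vs cont=0.0000 → 0.0000 [wait]  ⇒ S*(5)=90.2661
t_4: node(4,0) S=83.8931 payoff=42.1369 vs cont=41.9628 → 42.1369 [stop]  node(4,1) S=97.1233 payoff=28.9067 vs cont=28.8244 → 28.9067 [stop]  node(4,2) S=112.4400 payoff=13.5900 vs cont=15.4499 → 15.4499 [wait]  node(4,3) S=130.1722 payoff=0.0000 vs cont=5.4487 → 5.4487 [wait]  node(4,4) S=150.7008 payoff=0.0000 vs cont=0.9062 → 0.9062 [wait]  ⇒ S*(4)=97.1233
t_3: node(3,0) S=90.2661 payoff=35.7639 vs cont=35.5897 → 35.7639 [stop]  node(3,1) S=104.5014 payoff=21.5286 vs cont=22.2667 → 22.2667 [wait]  node(3,2) S=120.9816 payoff=5.0484 vs cont=10.5233 → 10.5233 [wait]  node(3,3) S=140.0609 payoff=0.0000 vs cont=3.2132 → 3.2132 [wait]  ⇒ S*(3)=90.2661
t_2: node(2,0) S=97.1233 payoff=28.9067 vs cont=29.0946 → 29.0946 [wait]  node(2,1) S=112.4400 payoff=13.5900 vs cont=16.4762 → 16.4762 [wait]  node(2,2) S=130.1722 payoff=0.0000 vs cont=6.9235 → 6.9235 [wait]  ⇒ S*(2)=-
t_1: node(1,0) S=104.5014 payoff=21.5286 vs cont=22.8655 → 22.8655 [wait]  node(1,1) S=120.9816 payoff=5.0484 vs cont=11.7682 → 11.7682 [wait]  ⇒ S*(1)=-
t_0: node(0,0) S=112.4400 payoff=13.5900 vs cont=17.3911 → 17.3911 [wait]  ⇒ S*(0)=-

price = 17.3911
boundary = - - - 90.2661 97.1233 90.2661 97.1233 104.5014
tree:
17.3911
22.8655 11.7682
29.0946 16.4762 6.9235
35.7639 22.2667 10.5233 3.2132
42.1369 28.9067 15.4499 5.4487 0.9062
48.0600 35.7639 21.7159 9.0014 1.7832 0.0000
53.5649 42.1369 28.9067 14.3269 3.5092 0.0000 0.0000
58.6811 48.0600 35.7639 21.5286 6.9058 0.0000 0.0000 0.0000
63.4362 53.5649 42.1369 28.9067 13.5900 0.0000 0.0000 0.0000 0.0000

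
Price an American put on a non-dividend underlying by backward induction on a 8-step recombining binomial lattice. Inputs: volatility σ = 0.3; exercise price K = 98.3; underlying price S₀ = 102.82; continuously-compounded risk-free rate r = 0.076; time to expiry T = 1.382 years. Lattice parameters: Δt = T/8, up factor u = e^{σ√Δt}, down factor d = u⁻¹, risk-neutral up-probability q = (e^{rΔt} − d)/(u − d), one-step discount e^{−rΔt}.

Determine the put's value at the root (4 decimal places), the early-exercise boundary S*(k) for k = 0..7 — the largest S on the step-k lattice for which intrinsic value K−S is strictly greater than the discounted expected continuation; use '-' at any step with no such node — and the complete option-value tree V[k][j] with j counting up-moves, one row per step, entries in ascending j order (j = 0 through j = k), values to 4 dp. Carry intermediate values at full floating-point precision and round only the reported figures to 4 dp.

price = 8.2717
boundary = - - - 70.7329 62.4410 70.7329 80.1260 70.7329
tree:
8.2717
12.7713 4.3564
19.1059 7.2877 1.7796
27.5671 11.8333 3.3054 0.4259
35.8590 18.5038 6.0181 0.9023 0.0000
43.1789 27.5671 10.6640 1.9115 0.0000 0.0000
49.6407 35.8590 18.1740 4.0495 0.0000 0.0000 0.0000
55.3450 43.1789 27.5671 8.5788 0.0000 0.0000 0.0000 0.0000
60.3806 49.6407 35.8590 18.1740 0.0000 0.0000 0.0000 0.0000 0.0000

Δt=0.17275, u=1.13280, d=0.88277, q=0.52172, disc=e^(-rΔt)=0.98696
k=8 terminal: V=max(K-S,0) → 60.3806 49.6407 35.8590 18.1740 0.0000 0.0000 0.0000 0.0000 0.0000
k=7: j=0 S=42.9550 intr=55.3450 cont=54.0629 V=55.3450[EX]; j=1 S=55.1211 intr=43.1789 cont=41.8968 V=43.1789[EX]; j=2 S=70.7329 intr=27.5671 cont=26.2849 V=27.5671[EX]; j=3 S=90.7665 intr=7.5335 cont=8.5788 V=8.5788[hold]; j=4 S=116.4742 intr=0.0000 cont=0.0000 V=0.0000[hold]; j=5 S=149.4630 intr=0.0000 cont=0.0000 V=0.0000[hold]; j=6 S=191.7952 intr=0.0000 cont=0.0000 V=0.0000[hold]; j=7 S=246.1170 intr=0.0000 cont=0.0000 V=0.0000[hold]  S*(7)=70.7329
k=6: j=0 S=48.6593 intr=49.6407 cont=48.3586 V=49.6407[EX]; j=1 S=62.4410 intr=35.8590 cont=34.5769 V=35.8590[EX]; j=2 S=80.1260 intr=18.1740 cont=17.4301 V=18.1740[EX]; j=3 S=102.8200 intr=0.0000 cont=4.0495 V=4.0495[hold]; j=4 S=131.9416 intr=0.0000 cont=0.0000 V=0.0000[hold]; j=5 S=169.3112 intr=0.0000 cont=0.0000 V=0.0000[hold]; j=6 S=217.2649 intr=0.0000 cont=0.0000 V=0.0000[hold]  S*(6)=80.1260
k=5: j=0 S=55.1211 intr=43.1789 cont=41.8968 V=43.1789[EX]; j=1 S=70.7329 intr=27.5671 cont=26.2849 V=27.5671[EX]; j=2 S=90.7665 intr=7.5335 cont=10.6640 V=10.6640[hold]; j=3 S=116.4742 intr=0.0000 cont=1.9115 V=1.9115[hold]; j=4 S=149.4630 intr=0.0000 cont=0.0000 V=0.0000[hold]; j=5 S=191.7952 intr=0.0000 cont=0.0000 V=0.0000[hold]  S*(5)=70.7329
k=4: j=0 S=62.4410 intr=35.8590 cont=34.5769 V=35.8590[EX]; j=1 S=80.1260 intr=18.1740 cont=18.5038 V=18.5038[hold]; j=2 S=102.8200 intr=0.0000 cont=6.0181 V=6.0181[hold]; j=3 S=131.9416 intr=0.0000 cont=0.9023 V=0.9023[hold]; j=4 S=169.3112 intr=0.0000 cont=0.0000 V=0.0000[hold]  S*(4)=62.4410
k=3: j=0 S=70.7329 intr=27.5671 cont=26.4548 V=27.5671[EX]; j=1 S=90.7665 intr=7.5335 cont=11.8333 V=11.8333[hold]; j=2 S=116.4742 intr=0.0000 cont=3.3054 V=3.3054[hold]; j=3 S=149.4630 intr=0.0000 cont=0.4259 V=0.4259[hold]  S*(3)=70.7329
k=2: j=0 S=80.1260 intr=18.1740 cont=19.1059 V=19.1059[hold]; j=1 S=102.8200 intr=0.0000 cont=7.2877 V=7.2877[hold]; j=2 S=131.9416 intr=0.0000 cont=1.7796 V=1.7796[hold]  S*(2)=-
k=1: j=0 S=90.7665 intr=7.5335 cont=12.7713 V=12.7713[hold]; j=1 S=116.4742 intr=0.0000 cont=4.3564 V=4.3564[hold]  S*(1)=-
k=0: j=0 S=102.8200 intr=0.0000 cont=8.2717 V=8.2717[hold]  S*(0)=-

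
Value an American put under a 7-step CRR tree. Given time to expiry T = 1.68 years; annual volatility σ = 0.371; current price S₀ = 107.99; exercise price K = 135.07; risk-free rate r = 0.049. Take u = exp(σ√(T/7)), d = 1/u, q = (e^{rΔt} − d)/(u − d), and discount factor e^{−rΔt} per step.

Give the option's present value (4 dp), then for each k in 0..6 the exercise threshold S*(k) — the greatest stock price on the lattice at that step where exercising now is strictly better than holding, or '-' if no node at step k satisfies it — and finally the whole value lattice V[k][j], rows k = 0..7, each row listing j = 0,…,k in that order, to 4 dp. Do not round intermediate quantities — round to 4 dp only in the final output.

price = 33.8571
boundary = - - 75.0785 90.0429 75.0785 90.0429 107.9900
tree:
33.8571
45.8642 22.0337
59.9915 32.0997 11.9677
72.4689 45.0271 19.2646 4.5735
82.8727 59.9915 30.0874 8.3342 0.7238
91.5475 72.4689 45.0271 15.0840 1.4278 0.0000
98.7806 82.8727 59.9915 27.0800 2.8165 0.0000 0.0000
104.8116 91.5475 72.4689 45.0271 5.5558 0.0000 0.0000 0.0000

Δt=0.24000, u=1.19932, d=0.83381, q=0.48705, disc=e^(-rΔt)=0.98831
k=7 terminal: V=max(K-S,0) → 104.8116 91.5475 72.4689 45.0271 5.5558 0.0000 0.0000 0.0000
k=6: j=0 S=36.2894 intr=98.7806 cont=97.2015 V=98.7806[EX]; j=1 S=52.1973 intr=82.8727 cont=81.2936 V=82.8727[EX]; j=2 S=75.0785 intr=59.9915 cont=58.4124 V=59.9915[EX]; j=3 S=107.9900 intr=27.0800 cont=25.5009 V=27.0800[EX]; j=4 S=155.3286 intr=0.0000 cont=2.8165 V=2.8165[hold]; j=5 S=223.4186 intr=0.0000 cont=0.0000 V=0.0000[hold]; j=6 S=321.3566 intr=0.0000 cont=0.0000 V=0.0000[hold]  S*(6)=107.9900
k=5: j=0 S=43.5225 intr=91.5475 cont=89.9684 V=91.5475[EX]; j=1 S=62.6011 intr=72.4689 cont=70.8898 V=72.4689[EX]; j=2 S=90.0429 intr=45.0271 cont=43.4480 V=45.0271[EX]; j=3 S=129.5142 intr=5.5558 cont=15.0840 V=15.0840[hold]; j=4 S=186.2882 intr=0.0000 cont=1.4278 V=1.4278[hold]; j=5 S=267.9497 intr=0.0000 cont=0.0000 V=0.0000[hold]  S*(5)=90.0429
k=4: j=0 S=52.1973 intr=82.8727 cont=81.2936 V=82.8727[EX]; j=1 S=75.0785 intr=59.9915 cont=58.4124 V=59.9915[EX]; j=2 S=107.9900 intr=27.0800 cont=30.0874 V=30.0874[hold]; j=3 S=155.3286 intr=0.0000 cont=8.3342 V=8.3342[hold]; j=4 S=223.4186 intr=0.0000 cont=0.7238 V=0.7238[hold]  S*(4)=75.0785
k=3: j=0 S=62.6011 intr=72.4689 cont=70.8898 V=72.4689[EX]; j=1 S=90.0429 intr=45.0271 cont=44.8956 V=45.0271[EX]; j=2 S=129.5142 intr=5.5558 cont=19.2646 V=19.2646[hold]; j=3 S=186.2882 intr=0.0000 cont=4.5735 V=4.5735[hold]  S*(3)=90.0429
k=2: j=0 S=75.0785 intr=59.9915 cont=58.4124 V=59.9915[EX]; j=1 S=107.9900 intr=27.0800 cont=32.0997 V=32.0997[hold]; j=2 S=155.3286 intr=0.0000 cont=11.9677 V=11.9677[hold]  S*(2)=75.0785
k=1: j=0 S=90.0429 intr=45.0271 cont=45.8642 V=45.8642[hold]; j=1 S=129.5142 intr=5.5558 cont=22.0337 V=22.0337[hold]  S*(1)=-
k=0: j=0 S=107.9900 intr=27.0800 cont=33.8571 V=33.8571[hold]  S*(0)=-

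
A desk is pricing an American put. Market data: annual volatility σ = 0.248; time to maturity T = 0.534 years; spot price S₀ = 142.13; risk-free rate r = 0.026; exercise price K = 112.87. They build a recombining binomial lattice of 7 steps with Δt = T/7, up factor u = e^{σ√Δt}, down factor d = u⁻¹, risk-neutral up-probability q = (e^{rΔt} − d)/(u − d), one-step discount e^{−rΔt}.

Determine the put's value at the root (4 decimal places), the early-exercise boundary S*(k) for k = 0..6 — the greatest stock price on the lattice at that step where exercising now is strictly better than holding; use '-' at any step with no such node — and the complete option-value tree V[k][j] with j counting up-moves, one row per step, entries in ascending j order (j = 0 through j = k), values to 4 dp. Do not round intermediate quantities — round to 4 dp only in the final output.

price = 0.8645
boundary = - - - - - - 94.2319
tree:
0.8645
1.5348 0.1905
2.6837 0.3798 0.0000
4.6005 0.7572 0.0000 0.0000
7.6773 1.5094 0.0000 0.0000 0.0000
12.3270 3.0090 0.0000 0.0000 0.0000 0.0000
18.6381 5.9983 0.0000 0.0000 0.0000 0.0000 0.0000
24.8767 11.9573 0.0000 0.0000 0.0000 0.0000 0.0000 0.0000

Δt=0.07629, u=1.07090, d=0.93380, q=0.49736, disc=e^(-rΔt)=0.99802
k=7 terminal: V=max(K-S,0) → 24.8767 11.9573 0.0000 0.0000 0.0000 0.0000 0.0000 0.0000
k=6: j=0 S=94.2319 intr=18.6381 cont=18.4145 V=18.6381[EX]; j=1 S=108.0672 intr=4.8028 cont=5.9983 V=5.9983[hold]; j=2 S=123.9338 intr=0.0000 cont=0.0000 V=0.0000[hold]; j=3 S=142.1300 intr=0.0000 cont=0.0000 V=0.0000[hold]; j=4 S=162.9978 intr=0.0000 cont=0.0000 V=0.0000[hold]; j=5 S=186.9294 intr=0.0000 cont=0.0000 V=0.0000[hold]; j=6 S=214.3748 intr=0.0000 cont=0.0000 V=0.0000[hold]  S*(6)=94.2319
k=5: j=0 S=100.9127 intr=11.9573 cont=12.3270 V=12.3270[hold]; j=1 S=115.7289 intr=0.0000 cont=3.0090 V=3.0090[hold]; j=2 S=132.7204 intr=0.0000 cont=0.0000 V=0.0000[hold]; j=3 S=152.2067 intr=0.0000 cont=0.0000 V=0.0000[hold]; j=4 S=174.5540 intr=0.0000 cont=0.0000 V=0.0000[hold]; j=5 S=200.1823 intr=0.0000 cont=0.0000 V=0.0000[hold]  S*(5)=-
k=4: j=0 S=108.0672 intr=4.8028 cont=7.6773 V=7.6773[hold]; j=1 S=123.9338 intr=0.0000 cont=1.5094 V=1.5094[hold]; j=2 S=142.1300 intr=0.0000 cont=0.0000 V=0.0000[hold]; j=3 S=162.9978 intr=0.0000 cont=0.0000 V=0.0000[hold]; j=4 S=186.9294 intr=0.0000 cont=0.0000 V=0.0000[hold]  S*(4)=-
k=3: j=0 S=115.7289 intr=0.0000 cont=4.6005 V=4.6005[hold]; j=1 S=132.7204 intr=0.0000 cont=0.7572 V=0.7572[hold]; j=2 S=152.2067 intr=0.0000 cont=0.0000 V=0.0000[hold]; j=3 S=174.5540 intr=0.0000 cont=0.0000 V=0.0000[hold]  S*(3)=-
k=2: j=0 S=123.9338 intr=0.0000 cont=2.6837 V=2.6837[hold]; j=1 S=142.1300 intr=0.0000 cont=0.3798 V=0.3798[hold]; j=2 S=162.9978 intr=0.0000 cont=0.0000 V=0.0000[hold]  S*(2)=-
k=1: j=0 S=132.7204 intr=0.0000 cont=1.5348 V=1.5348[hold]; j=1 S=152.2067 intr=0.0000 cont=0.1905 V=0.1905[hold]  S*(1)=-
k=0: j=0 S=142.1300 intr=0.0000 cont=0.8645 V=0.8645[hold]  S*(0)=-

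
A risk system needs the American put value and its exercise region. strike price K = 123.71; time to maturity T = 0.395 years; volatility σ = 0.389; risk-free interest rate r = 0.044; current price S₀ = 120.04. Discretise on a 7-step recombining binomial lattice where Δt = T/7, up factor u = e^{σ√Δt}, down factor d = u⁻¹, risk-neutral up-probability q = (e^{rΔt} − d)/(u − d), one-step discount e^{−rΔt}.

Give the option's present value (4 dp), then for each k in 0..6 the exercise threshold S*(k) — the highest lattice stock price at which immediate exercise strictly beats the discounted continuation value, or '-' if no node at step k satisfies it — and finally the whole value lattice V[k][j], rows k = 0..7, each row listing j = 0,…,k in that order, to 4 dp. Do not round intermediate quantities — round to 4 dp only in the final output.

params: Δt=0.05643 u=1.09681 d=0.91174 q=0.49035 e^(-rΔt)=0.99752
t_7 payoffs: 60.8453 48.0843 32.7329 14.2653 0.0000 0.0000 0.0000 0.0000
t_6: node(6,0) S=68.9506 payoff=54.7594 vs cont=54.4526 → 54.7594 [stop]  node(6,1) S=82.9470 payoff=40.7630 vs cont=40.4562 → 40.7630 [stop]  node(6,2) S=99.7846 payoff=23.9254 vs cont=23.6187 → 23.9254 [stop]  node(6,3) S=120.0400 payoff=3.6700 vs cont=7.2523 → 7.2523 [wait]  node(6,4) S=144.4071 payoff=0.0000 vs cont=0.0000 → 0.0000 [wait]  node(6,5) S=173.7206 payoff=0.0000 vs cont=0.0000 → 0.0000 [wait]  node(6,6) S=208.9844 payoff=0.0000 vs cont=0.0000 → 0.0000 [wait]  ⇒ S*(6)=99.7846
t_5: node(5,0) S=75.6257 payoff=48.0843 vs cont=47.7775 → 48.0843 [stop]  node(5,1) S=90.9771 payoff=32.7329 vs cont=32.4261 → 32.7329 [stop]  node(5,2) S=109.4447 payoff=14.2653 vs cont=15.7108 → 15.7108 [wait]  node(5,3) S=131.6610 payoff=0.0000 vs cont=3.6870 → 3.6870 [wait]  node(5,4) S=158.3872 payoff=0.0000 vs cont=0.0000 → 0.0000 [wait]  node(5,5) S=190.5384 payoff=0.0000 vs cont=0.0000 → 0.0000 [wait]  ⇒ S*(5)=90.9771
t_4: node(4,0) S=82.9470 payoff=40.7630 vs cont=40.4562 → 40.7630 [stop]  node(4,1) S=99.7846 payoff=23.9254 vs cont=24.3257 → 24.3257 [wait]  node(4,2) S=120.0400 payoff=3.6700 vs cont=9.7906 → 9.7906 [wait]  node(4,3) S=144.4071 payoff=0.0000 vs cont=1.8744 → 1.8744 [wait]  node(4,4) S=173.7206 payoff=0.0000 vs cont=0.0000 → 0.0000 [wait]  ⇒ S*(4)=82.9470
t_3: node(3,0) S=90.9771 payoff=32.7329 vs cont=32.6219 → 32.7329 [stop]  node(3,1) S=109.4447 payoff=14.2653 vs cont=17.1558 → 17.1558 [wait]  node(3,2) S=131.6610 payoff=0.0000 vs cont=5.8943 → 5.8943 [wait]  node(3,3) S=158.3872 payoff=0.0000 vs cont=0.9529 → 0.9529 [wait]  ⇒ S*(3)=90.9771
t_2: node(2,0) S=99.7846 payoff=23.9254 vs cont=25.0325 → 25.0325 [wait]  node(2,1) S=120.0400 payoff=3.6700 vs cont=11.6049 → 11.6049 [wait]  node(2,2) S=144.4071 payoff=0.0000 vs cont=3.4627 → 3.4627 [wait]  ⇒ S*(2)=-
t_1: node(1,0) S=109.4447 payoff=14.2653 vs cont=18.4026 → 18.4026 [wait]  node(1,1) S=131.6610 payoff=0.0000 vs cont=7.5935 → 7.5935 [wait]  ⇒ S*(1)=-
t_0: node(0,0) S=120.0400 payoff=3.6700 vs cont=13.0699 → 13.0699 [wait]  ⇒ S*(0)=-

price = 13.0699
boundary = - - - 90.9771 82.9470 90.9771 99.7846
tree:
13.0699
18.4026 7.5935
25.0325 11.6049 3.4627
32.7329 17.1558 5.8943 0.9529
40.7630 24.3257 9.7906 1.8744 0.0000
48.0843 32.7329 15.7108 3.6870 0.0000 0.0000
54.7594 40.7630 23.9254 7.2523 0.0000 0.0000 0.0000
60.8453 48.0843 32.7329 14.2653 0.0000 0.0000 0.0000 0.0000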